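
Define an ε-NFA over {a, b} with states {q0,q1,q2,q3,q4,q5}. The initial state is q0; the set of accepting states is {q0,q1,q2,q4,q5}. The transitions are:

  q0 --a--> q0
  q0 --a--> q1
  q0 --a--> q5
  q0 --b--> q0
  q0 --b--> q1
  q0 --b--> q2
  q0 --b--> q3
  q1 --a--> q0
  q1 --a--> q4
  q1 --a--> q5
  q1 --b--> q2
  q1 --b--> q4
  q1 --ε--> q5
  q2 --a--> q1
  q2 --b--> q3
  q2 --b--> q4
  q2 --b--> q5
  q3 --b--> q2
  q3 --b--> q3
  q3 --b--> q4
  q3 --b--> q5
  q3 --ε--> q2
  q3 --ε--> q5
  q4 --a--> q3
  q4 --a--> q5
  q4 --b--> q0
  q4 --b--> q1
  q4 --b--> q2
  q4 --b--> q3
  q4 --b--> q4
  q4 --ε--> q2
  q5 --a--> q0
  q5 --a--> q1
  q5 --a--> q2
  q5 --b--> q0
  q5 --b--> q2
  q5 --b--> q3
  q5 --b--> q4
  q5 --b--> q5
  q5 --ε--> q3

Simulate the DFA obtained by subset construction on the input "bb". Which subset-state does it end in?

Start: {q0}.
δ(q0,b) = {q0,q1,q2,q3}.
Union: {q0,q1,q2,q3}.
ε-closure gives {q0,q1,q2,q3,q5}.
After b: {q0,q1,q2,q3,q5}.
δ(q0,b) = {q0,q1,q2,q3}; δ(q1,b) = {q2,q4}; δ(q2,b) = {q3,q4,q5}; δ(q3,b) = {q2,q3,q4,q5}; δ(q5,b) = {q0,q2,q3,q4,q5}.
Union: {q0,q1,q2,q3,q4,q5}.
After b: {q0,q1,q2,q3,q4,q5}.

{q0,q1,q2,q3,q4,q5}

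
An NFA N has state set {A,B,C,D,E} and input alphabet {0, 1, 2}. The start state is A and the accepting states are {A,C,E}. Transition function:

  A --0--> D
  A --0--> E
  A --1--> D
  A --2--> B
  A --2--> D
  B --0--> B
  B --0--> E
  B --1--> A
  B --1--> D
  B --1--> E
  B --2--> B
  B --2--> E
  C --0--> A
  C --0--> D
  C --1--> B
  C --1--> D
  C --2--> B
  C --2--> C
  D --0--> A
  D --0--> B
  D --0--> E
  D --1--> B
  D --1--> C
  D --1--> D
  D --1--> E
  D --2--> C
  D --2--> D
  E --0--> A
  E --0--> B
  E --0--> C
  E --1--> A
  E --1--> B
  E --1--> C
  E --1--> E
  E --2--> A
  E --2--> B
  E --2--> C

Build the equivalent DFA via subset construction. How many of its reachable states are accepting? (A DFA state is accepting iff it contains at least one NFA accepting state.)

10

Start state of the DFA: {A}.
{A} --0--> {D,E}  [new]
{A} --1--> {D}  [new]
{A} --2--> {B,D}  [new]
{D,E} --0--> {A,B,C,E}  [new]
{D,E} --1--> {A,B,C,D,E}  [new]
{D,E} --2--> {A,B,C,D}  [new]
{D} --0--> {A,B,E}  [new]
{D} --1--> {B,C,D,E}  [new]
{D} --2--> {C,D}  [new]
{B,D} --0--> {A,B,E}  [seen]
{B,D} --1--> {A,B,C,D,E}  [seen]
{B,D} --2--> {B,C,D,E}  [seen]
{A,B,C,E} --0--> {A,B,C,D,E}  [seen]
{A,B,C,E} --1--> {A,B,C,D,E}  [seen]
{A,B,C,E} --2--> {A,B,C,D,E}  [seen]
{A,B,C,D,E} --0--> {A,B,C,D,E}  [seen]
{A,B,C,D,E} --1--> {A,B,C,D,E}  [seen]
{A,B,C,D,E} --2--> {A,B,C,D,E}  [seen]
{A,B,C,D} --0--> {A,B,D,E}  [new]
{A,B,C,D} --1--> {A,B,C,D,E}  [seen]
{A,B,C,D} --2--> {B,C,D,E}  [seen]
{A,B,E} --0--> {A,B,C,D,E}  [seen]
{A,B,E} --1--> {A,B,C,D,E}  [seen]
{A,B,E} --2--> {A,B,C,D,E}  [seen]
{B,C,D,E} --0--> {A,B,C,D,E}  [seen]
{B,C,D,E} --1--> {A,B,C,D,E}  [seen]
{B,C,D,E} --2--> {A,B,C,D,E}  [seen]
{C,D} --0--> {A,B,D,E}  [seen]
{C,D} --1--> {B,C,D,E}  [seen]
{C,D} --2--> {B,C,D}  [new]
{A,B,D,E} --0--> {A,B,C,D,E}  [seen]
{A,B,D,E} --1--> {A,B,C,D,E}  [seen]
{A,B,D,E} --2--> {A,B,C,D,E}  [seen]
{B,C,D} --0--> {A,B,D,E}  [seen]
{B,C,D} --1--> {A,B,C,D,E}  [seen]
{B,C,D} --2--> {B,C,D,E}  [seen]
Reachable DFA states: {A}, {D,E}, {D}, {B,D}, {A,B,C,E}, {A,B,C,D,E}, {A,B,C,D}, {A,B,E}, {B,C,D,E}, {C,D}, {A,B,D,E}, {B,C,D}.
Accepting DFA states (contain an NFA accepting state): {A}, {D,E}, {A,B,C,E}, {A,B,C,D,E}, {A,B,C,D}, {A,B,E}, {B,C,D,E}, {C,D}, {A,B,D,E}, {B,C,D}.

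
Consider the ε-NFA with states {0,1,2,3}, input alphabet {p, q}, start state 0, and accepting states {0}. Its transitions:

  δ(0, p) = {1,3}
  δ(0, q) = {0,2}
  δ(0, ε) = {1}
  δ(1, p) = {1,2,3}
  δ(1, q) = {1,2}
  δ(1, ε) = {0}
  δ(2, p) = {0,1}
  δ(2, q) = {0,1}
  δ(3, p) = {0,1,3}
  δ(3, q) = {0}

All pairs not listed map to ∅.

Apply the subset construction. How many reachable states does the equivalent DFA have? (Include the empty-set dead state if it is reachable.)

Start state of the DFA: {0,1} (ε-closure of the NFA start).
{0,1} --p--> {0,1,2,3}  [new]
{0,1} --q--> {0,1,2}  [new]
{0,1,2,3} --p--> {0,1,2,3}  [seen]
{0,1,2,3} --q--> {0,1,2}  [seen]
{0,1,2} --p--> {0,1,2,3}  [seen]
{0,1,2} --q--> {0,1,2}  [seen]
Reachable DFA states: {0,1}, {0,1,2,3}, {0,1,2}.

3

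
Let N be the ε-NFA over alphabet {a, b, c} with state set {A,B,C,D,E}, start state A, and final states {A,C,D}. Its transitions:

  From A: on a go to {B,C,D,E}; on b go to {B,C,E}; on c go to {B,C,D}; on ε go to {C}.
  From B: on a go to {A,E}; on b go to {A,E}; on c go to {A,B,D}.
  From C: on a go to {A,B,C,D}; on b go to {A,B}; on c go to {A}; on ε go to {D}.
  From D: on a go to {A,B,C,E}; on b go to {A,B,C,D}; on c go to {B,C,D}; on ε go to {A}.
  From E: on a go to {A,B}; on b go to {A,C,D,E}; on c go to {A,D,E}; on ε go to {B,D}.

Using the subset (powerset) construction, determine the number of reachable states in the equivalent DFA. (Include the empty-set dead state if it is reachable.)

Start state of the DFA: {A,C,D} (ε-closure of the NFA start).
{A,C,D} --a--> {A,B,C,D,E}  [new]
{A,C,D} --b--> {A,B,C,D,E}  [seen]
{A,C,D} --c--> {A,B,C,D}  [new]
{A,B,C,D,E} --a--> {A,B,C,D,E}  [seen]
{A,B,C,D,E} --b--> {A,B,C,D,E}  [seen]
{A,B,C,D,E} --c--> {A,B,C,D,E}  [seen]
{A,B,C,D} --a--> {A,B,C,D,E}  [seen]
{A,B,C,D} --b--> {A,B,C,D,E}  [seen]
{A,B,C,D} --c--> {A,B,C,D}  [seen]
Reachable DFA states: {A,C,D}, {A,B,C,D,E}, {A,B,C,D}.

3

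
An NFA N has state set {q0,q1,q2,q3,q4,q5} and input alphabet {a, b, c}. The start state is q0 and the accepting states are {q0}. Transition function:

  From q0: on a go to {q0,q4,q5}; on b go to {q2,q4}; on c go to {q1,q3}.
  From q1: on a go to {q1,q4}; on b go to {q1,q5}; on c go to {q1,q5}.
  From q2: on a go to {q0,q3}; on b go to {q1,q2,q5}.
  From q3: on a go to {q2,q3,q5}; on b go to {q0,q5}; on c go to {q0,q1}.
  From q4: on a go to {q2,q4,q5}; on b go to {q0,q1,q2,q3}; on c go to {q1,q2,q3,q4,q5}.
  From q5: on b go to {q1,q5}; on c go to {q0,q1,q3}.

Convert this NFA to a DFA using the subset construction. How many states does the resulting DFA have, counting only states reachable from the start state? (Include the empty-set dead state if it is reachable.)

Start state of the DFA: {q0}.
{q0} --a--> {q0,q4,q5}  [new]
{q0} --b--> {q2,q4}  [new]
{q0} --c--> {q1,q3}  [new]
{q0,q4,q5} --a--> {q0,q2,q4,q5}  [new]
{q0,q4,q5} --b--> {q0,q1,q2,q3,q4,q5}  [new]
{q0,q4,q5} --c--> {q0,q1,q2,q3,q4,q5}  [seen]
{q2,q4} --a--> {q0,q2,q3,q4,q5}  [new]
{q2,q4} --b--> {q0,q1,q2,q3,q5}  [new]
{q2,q4} --c--> {q1,q2,q3,q4,q5}  [new]
{q1,q3} --a--> {q1,q2,q3,q4,q5}  [seen]
{q1,q3} --b--> {q0,q1,q5}  [new]
{q1,q3} --c--> {q0,q1,q5}  [seen]
{q0,q2,q4,q5} --a--> {q0,q2,q3,q4,q5}  [seen]
{q0,q2,q4,q5} --b--> {q0,q1,q2,q3,q4,q5}  [seen]
{q0,q2,q4,q5} --c--> {q0,q1,q2,q3,q4,q5}  [seen]
{q0,q1,q2,q3,q4,q5} --a--> {q0,q1,q2,q3,q4,q5}  [seen]
{q0,q1,q2,q3,q4,q5} --b--> {q0,q1,q2,q3,q4,q5}  [seen]
{q0,q1,q2,q3,q4,q5} --c--> {q0,q1,q2,q3,q4,q5}  [seen]
{q0,q2,q3,q4,q5} --a--> {q0,q2,q3,q4,q5}  [seen]
{q0,q2,q3,q4,q5} --b--> {q0,q1,q2,q3,q4,q5}  [seen]
{q0,q2,q3,q4,q5} --c--> {q0,q1,q2,q3,q4,q5}  [seen]
{q0,q1,q2,q3,q5} --a--> {q0,q1,q2,q3,q4,q5}  [seen]
{q0,q1,q2,q3,q5} --b--> {q0,q1,q2,q4,q5}  [new]
{q0,q1,q2,q3,q5} --c--> {q0,q1,q3,q5}  [new]
{q1,q2,q3,q4,q5} --a--> {q0,q1,q2,q3,q4,q5}  [seen]
{q1,q2,q3,q4,q5} --b--> {q0,q1,q2,q3,q5}  [seen]
{q1,q2,q3,q4,q5} --c--> {q0,q1,q2,q3,q4,q5}  [seen]
{q0,q1,q5} --a--> {q0,q1,q4,q5}  [new]
{q0,q1,q5} --b--> {q1,q2,q4,q5}  [new]
{q0,q1,q5} --c--> {q0,q1,q3,q5}  [seen]
{q0,q1,q2,q4,q5} --a--> {q0,q1,q2,q3,q4,q5}  [seen]
{q0,q1,q2,q4,q5} --b--> {q0,q1,q2,q3,q4,q5}  [seen]
{q0,q1,q2,q4,q5} --c--> {q0,q1,q2,q3,q4,q5}  [seen]
{q0,q1,q3,q5} --a--> {q0,q1,q2,q3,q4,q5}  [seen]
{q0,q1,q3,q5} --b--> {q0,q1,q2,q4,q5}  [seen]
{q0,q1,q3,q5} --c--> {q0,q1,q3,q5}  [seen]
{q0,q1,q4,q5} --a--> {q0,q1,q2,q4,q5}  [seen]
{q0,q1,q4,q5} --b--> {q0,q1,q2,q3,q4,q5}  [seen]
{q0,q1,q4,q5} --c--> {q0,q1,q2,q3,q4,q5}  [seen]
{q1,q2,q4,q5} --a--> {q0,q1,q2,q3,q4,q5}  [seen]
{q1,q2,q4,q5} --b--> {q0,q1,q2,q3,q5}  [seen]
{q1,q2,q4,q5} --c--> {q0,q1,q2,q3,q4,q5}  [seen]
Reachable DFA states: {q0}, {q0,q4,q5}, {q2,q4}, {q1,q3}, {q0,q2,q4,q5}, {q0,q1,q2,q3,q4,q5}, {q0,q2,q3,q4,q5}, {q0,q1,q2,q3,q5}, {q1,q2,q3,q4,q5}, {q0,q1,q5}, {q0,q1,q2,q4,q5}, {q0,q1,q3,q5}, {q0,q1,q4,q5}, {q1,q2,q4,q5}.

14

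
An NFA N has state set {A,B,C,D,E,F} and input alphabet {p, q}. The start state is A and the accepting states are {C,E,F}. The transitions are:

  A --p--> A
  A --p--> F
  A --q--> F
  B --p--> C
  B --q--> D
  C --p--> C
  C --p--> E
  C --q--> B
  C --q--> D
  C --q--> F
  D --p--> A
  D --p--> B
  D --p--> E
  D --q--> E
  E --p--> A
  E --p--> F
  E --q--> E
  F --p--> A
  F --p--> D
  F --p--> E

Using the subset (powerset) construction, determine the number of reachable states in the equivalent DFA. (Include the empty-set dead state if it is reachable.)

15

Start state of the DFA: {A}.
{A} --p--> {A,F}  [new]
{A} --q--> {F}  [new]
{A,F} --p--> {A,D,E,F}  [new]
{A,F} --q--> {F}  [seen]
{F} --p--> {A,D,E}  [new]
{F} --q--> ∅  [new]
{A,D,E,F} --p--> {A,B,D,E,F}  [new]
{A,D,E,F} --q--> {E,F}  [new]
{A,D,E} --p--> {A,B,E,F}  [new]
{A,D,E} --q--> {E,F}  [seen]
∅ --p--> ∅  [seen]
∅ --q--> ∅  [seen]
{A,B,D,E,F} --p--> {A,B,C,D,E,F}  [new]
{A,B,D,E,F} --q--> {D,E,F}  [new]
{E,F} --p--> {A,D,E,F}  [seen]
{E,F} --q--> {E}  [new]
{A,B,E,F} --p--> {A,C,D,E,F}  [new]
{A,B,E,F} --q--> {D,E,F}  [seen]
{A,B,C,D,E,F} --p--> {A,B,C,D,E,F}  [seen]
{A,B,C,D,E,F} --q--> {B,D,E,F}  [new]
{D,E,F} --p--> {A,B,D,E,F}  [seen]
{D,E,F} --q--> {E}  [seen]
{E} --p--> {A,F}  [seen]
{E} --q--> {E}  [seen]
{A,C,D,E,F} --p--> {A,B,C,D,E,F}  [seen]
{A,C,D,E,F} --q--> {B,D,E,F}  [seen]
{B,D,E,F} --p--> {A,B,C,D,E,F}  [seen]
{B,D,E,F} --q--> {D,E}  [new]
{D,E} --p--> {A,B,E,F}  [seen]
{D,E} --q--> {E}  [seen]
Reachable DFA states: {A}, {A,F}, {F}, {A,D,E,F}, {A,D,E}, ∅, {A,B,D,E,F}, {E,F}, {A,B,E,F}, {A,B,C,D,E,F}, {D,E,F}, {E}, {A,C,D,E,F}, {B,D,E,F}, {D,E}.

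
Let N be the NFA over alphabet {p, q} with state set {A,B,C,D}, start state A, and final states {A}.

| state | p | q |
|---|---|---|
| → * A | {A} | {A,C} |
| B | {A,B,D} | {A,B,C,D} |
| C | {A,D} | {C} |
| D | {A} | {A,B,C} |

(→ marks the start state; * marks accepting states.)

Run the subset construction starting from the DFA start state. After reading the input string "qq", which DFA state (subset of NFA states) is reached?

{A,C}

Start: {A}.
δ(A,q) = {A,C}.
Union: {A,C}.
After q: {A,C}.
δ(A,q) = {A,C}; δ(C,q) = {C}.
Union: {A,C}.
After q: {A,C}.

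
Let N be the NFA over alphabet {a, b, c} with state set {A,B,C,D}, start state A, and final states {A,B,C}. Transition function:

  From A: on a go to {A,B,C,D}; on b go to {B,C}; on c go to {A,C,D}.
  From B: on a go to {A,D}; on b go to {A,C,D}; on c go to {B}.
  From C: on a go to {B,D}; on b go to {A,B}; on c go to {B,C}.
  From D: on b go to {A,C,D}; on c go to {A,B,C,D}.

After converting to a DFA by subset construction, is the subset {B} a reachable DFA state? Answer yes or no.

Start state of the DFA: {A}.
{A} --a--> {A,B,C,D}  [new]
{A} --b--> {B,C}  [new]
{A} --c--> {A,C,D}  [new]
{A,B,C,D} --a--> {A,B,C,D}  [seen]
{A,B,C,D} --b--> {A,B,C,D}  [seen]
{A,B,C,D} --c--> {A,B,C,D}  [seen]
{B,C} --a--> {A,B,D}  [new]
{B,C} --b--> {A,B,C,D}  [seen]
{B,C} --c--> {B,C}  [seen]
{A,C,D} --a--> {A,B,C,D}  [seen]
{A,C,D} --b--> {A,B,C,D}  [seen]
{A,C,D} --c--> {A,B,C,D}  [seen]
{A,B,D} --a--> {A,B,C,D}  [seen]
{A,B,D} --b--> {A,B,C,D}  [seen]
{A,B,D} --c--> {A,B,C,D}  [seen]
Reachable DFA states: {A}, {A,B,C,D}, {B,C}, {A,C,D}, {A,B,D}.
{B} is not among them.

no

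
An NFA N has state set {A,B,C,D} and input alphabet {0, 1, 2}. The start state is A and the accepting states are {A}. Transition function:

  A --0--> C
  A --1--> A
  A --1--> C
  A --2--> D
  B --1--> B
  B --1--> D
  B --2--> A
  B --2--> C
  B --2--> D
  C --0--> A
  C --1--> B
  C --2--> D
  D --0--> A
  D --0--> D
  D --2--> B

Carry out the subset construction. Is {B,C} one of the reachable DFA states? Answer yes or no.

no

Start state of the DFA: {A}.
{A} --0--> {C}  [new]
{A} --1--> {A,C}  [new]
{A} --2--> {D}  [new]
{C} --0--> {A}  [seen]
{C} --1--> {B}  [new]
{C} --2--> {D}  [seen]
{A,C} --0--> {A,C}  [seen]
{A,C} --1--> {A,B,C}  [new]
{A,C} --2--> {D}  [seen]
{D} --0--> {A,D}  [new]
{D} --1--> ∅  [new]
{D} --2--> {B}  [seen]
{B} --0--> ∅  [seen]
{B} --1--> {B,D}  [new]
{B} --2--> {A,C,D}  [new]
{A,B,C} --0--> {A,C}  [seen]
{A,B,C} --1--> {A,B,C,D}  [new]
{A,B,C} --2--> {A,C,D}  [seen]
{A,D} --0--> {A,C,D}  [seen]
{A,D} --1--> {A,C}  [seen]
{A,D} --2--> {B,D}  [seen]
∅ --0--> ∅  [seen]
∅ --1--> ∅  [seen]
∅ --2--> ∅  [seen]
{B,D} --0--> {A,D}  [seen]
{B,D} --1--> {B,D}  [seen]
{B,D} --2--> {A,B,C,D}  [seen]
{A,C,D} --0--> {A,C,D}  [seen]
{A,C,D} --1--> {A,B,C}  [seen]
{A,C,D} --2--> {B,D}  [seen]
{A,B,C,D} --0--> {A,C,D}  [seen]
{A,B,C,D} --1--> {A,B,C,D}  [seen]
{A,B,C,D} --2--> {A,B,C,D}  [seen]
Reachable DFA states: {A}, {C}, {A,C}, {D}, {B}, {A,B,C}, {A,D}, ∅, {B,D}, {A,C,D}, {A,B,C,D}.
{B,C} is not among them.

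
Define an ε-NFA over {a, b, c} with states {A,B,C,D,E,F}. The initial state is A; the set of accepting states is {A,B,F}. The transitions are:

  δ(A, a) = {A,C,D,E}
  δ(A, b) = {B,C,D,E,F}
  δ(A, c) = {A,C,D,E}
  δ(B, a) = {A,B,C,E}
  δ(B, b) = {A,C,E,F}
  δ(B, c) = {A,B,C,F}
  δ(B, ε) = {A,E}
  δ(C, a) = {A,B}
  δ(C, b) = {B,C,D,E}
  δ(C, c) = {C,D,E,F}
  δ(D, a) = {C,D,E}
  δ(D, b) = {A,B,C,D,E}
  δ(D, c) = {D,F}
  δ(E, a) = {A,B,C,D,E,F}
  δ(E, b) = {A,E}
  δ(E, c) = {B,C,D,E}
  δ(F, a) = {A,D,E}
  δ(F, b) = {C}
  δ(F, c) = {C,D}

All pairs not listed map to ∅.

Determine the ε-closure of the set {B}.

{A,B,E}

Begin with {B}.
B →ε {A,E}; add A, E.
ε-closure = {A,B,E}.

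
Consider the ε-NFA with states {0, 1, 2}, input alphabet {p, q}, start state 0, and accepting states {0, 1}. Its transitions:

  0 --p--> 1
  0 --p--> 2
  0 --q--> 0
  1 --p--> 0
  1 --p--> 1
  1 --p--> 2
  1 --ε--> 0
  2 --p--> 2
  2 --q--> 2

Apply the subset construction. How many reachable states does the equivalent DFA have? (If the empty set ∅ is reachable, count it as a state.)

Start state of the DFA: {0} (ε-closure of the NFA start).
{0} --p--> {0, 1, 2}  [new]
{0} --q--> {0}  [seen]
{0, 1, 2} --p--> {0, 1, 2}  [seen]
{0, 1, 2} --q--> {0, 2}  [new]
{0, 2} --p--> {0, 1, 2}  [seen]
{0, 2} --q--> {0, 2}  [seen]
Reachable DFA states: {0}, {0, 1, 2}, {0, 2}.

3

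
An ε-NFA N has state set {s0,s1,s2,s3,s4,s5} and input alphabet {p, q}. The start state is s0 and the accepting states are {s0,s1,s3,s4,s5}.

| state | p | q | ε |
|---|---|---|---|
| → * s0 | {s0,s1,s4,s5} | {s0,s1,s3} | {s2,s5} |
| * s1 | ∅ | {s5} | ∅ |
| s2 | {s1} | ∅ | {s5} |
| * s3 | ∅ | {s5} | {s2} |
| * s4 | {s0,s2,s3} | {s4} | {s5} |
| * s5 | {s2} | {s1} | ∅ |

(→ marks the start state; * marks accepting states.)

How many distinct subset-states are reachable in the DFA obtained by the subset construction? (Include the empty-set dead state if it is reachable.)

Start state of the DFA: {s0,s2,s5} (ε-closure of the NFA start).
{s0,s2,s5} --p--> {s0,s1,s2,s4,s5}  [new]
{s0,s2,s5} --q--> {s0,s1,s2,s3,s5}  [new]
{s0,s1,s2,s4,s5} --p--> {s0,s1,s2,s3,s4,s5}  [new]
{s0,s1,s2,s4,s5} --q--> {s0,s1,s2,s3,s4,s5}  [seen]
{s0,s1,s2,s3,s5} --p--> {s0,s1,s2,s4,s5}  [seen]
{s0,s1,s2,s3,s5} --q--> {s0,s1,s2,s3,s5}  [seen]
{s0,s1,s2,s3,s4,s5} --p--> {s0,s1,s2,s3,s4,s5}  [seen]
{s0,s1,s2,s3,s4,s5} --q--> {s0,s1,s2,s3,s4,s5}  [seen]
Reachable DFA states: {s0,s2,s5}, {s0,s1,s2,s4,s5}, {s0,s1,s2,s3,s5}, {s0,s1,s2,s3,s4,s5}.

4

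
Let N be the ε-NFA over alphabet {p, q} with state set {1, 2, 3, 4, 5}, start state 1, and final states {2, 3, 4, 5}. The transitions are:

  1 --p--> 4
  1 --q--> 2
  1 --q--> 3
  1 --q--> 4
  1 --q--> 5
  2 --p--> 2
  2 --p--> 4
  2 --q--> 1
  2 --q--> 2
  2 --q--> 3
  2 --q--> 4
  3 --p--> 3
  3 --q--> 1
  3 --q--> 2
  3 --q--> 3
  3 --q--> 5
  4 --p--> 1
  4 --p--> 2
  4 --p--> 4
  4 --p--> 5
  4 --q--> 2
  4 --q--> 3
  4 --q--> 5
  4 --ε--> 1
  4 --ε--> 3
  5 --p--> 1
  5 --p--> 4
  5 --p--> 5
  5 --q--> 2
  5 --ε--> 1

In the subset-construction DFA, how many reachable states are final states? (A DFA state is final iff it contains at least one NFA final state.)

2

Start state of the DFA: {1} (ε-closure of the NFA start).
{1} --p--> {1, 3, 4}  [new]
{1} --q--> {1, 2, 3, 4, 5}  [new]
{1, 3, 4} --p--> {1, 2, 3, 4, 5}  [seen]
{1, 3, 4} --q--> {1, 2, 3, 4, 5}  [seen]
{1, 2, 3, 4, 5} --p--> {1, 2, 3, 4, 5}  [seen]
{1, 2, 3, 4, 5} --q--> {1, 2, 3, 4, 5}  [seen]
Reachable DFA states: {1}, {1, 3, 4}, {1, 2, 3, 4, 5}.
Accepting DFA states (contain an NFA accepting state): {1, 3, 4}, {1, 2, 3, 4, 5}.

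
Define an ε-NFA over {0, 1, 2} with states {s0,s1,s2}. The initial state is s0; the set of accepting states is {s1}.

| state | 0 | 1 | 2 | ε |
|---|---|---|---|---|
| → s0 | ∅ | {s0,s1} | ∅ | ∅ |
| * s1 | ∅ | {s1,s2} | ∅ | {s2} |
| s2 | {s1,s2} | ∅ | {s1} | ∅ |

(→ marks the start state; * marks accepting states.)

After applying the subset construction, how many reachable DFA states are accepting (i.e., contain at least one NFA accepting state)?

2

Start state of the DFA: {s0} (ε-closure of the NFA start).
{s0} --0--> ∅  [new]
{s0} --1--> {s0,s1,s2}  [new]
{s0} --2--> ∅  [seen]
∅ --0--> ∅  [seen]
∅ --1--> ∅  [seen]
∅ --2--> ∅  [seen]
{s0,s1,s2} --0--> {s1,s2}  [new]
{s0,s1,s2} --1--> {s0,s1,s2}  [seen]
{s0,s1,s2} --2--> {s1,s2}  [seen]
{s1,s2} --0--> {s1,s2}  [seen]
{s1,s2} --1--> {s1,s2}  [seen]
{s1,s2} --2--> {s1,s2}  [seen]
Reachable DFA states: {s0}, ∅, {s0,s1,s2}, {s1,s2}.
Accepting DFA states (contain an NFA accepting state): {s0,s1,s2}, {s1,s2}.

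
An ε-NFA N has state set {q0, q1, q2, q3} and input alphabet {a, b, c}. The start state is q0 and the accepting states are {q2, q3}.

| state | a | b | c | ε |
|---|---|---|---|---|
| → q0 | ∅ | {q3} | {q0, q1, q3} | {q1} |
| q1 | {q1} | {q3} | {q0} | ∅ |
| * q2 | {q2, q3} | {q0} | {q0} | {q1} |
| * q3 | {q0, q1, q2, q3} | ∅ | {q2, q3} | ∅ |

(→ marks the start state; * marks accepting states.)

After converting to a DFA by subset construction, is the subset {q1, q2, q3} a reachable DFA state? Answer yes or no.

yes

Start state of the DFA: {q0, q1} (ε-closure of the NFA start).
{q0, q1} --a--> {q1}  [new]
{q0, q1} --b--> {q3}  [new]
{q0, q1} --c--> {q0, q1, q3}  [new]
{q1} --a--> {q1}  [seen]
{q1} --b--> {q3}  [seen]
{q1} --c--> {q0, q1}  [seen]
{q3} --a--> {q0, q1, q2, q3}  [new]
{q3} --b--> ∅  [new]
{q3} --c--> {q1, q2, q3}  [new]
{q0, q1, q3} --a--> {q0, q1, q2, q3}  [seen]
{q0, q1, q3} --b--> {q3}  [seen]
{q0, q1, q3} --c--> {q0, q1, q2, q3}  [seen]
{q0, q1, q2, q3} --a--> {q0, q1, q2, q3}  [seen]
{q0, q1, q2, q3} --b--> {q0, q1, q3}  [seen]
{q0, q1, q2, q3} --c--> {q0, q1, q2, q3}  [seen]
∅ --a--> ∅  [seen]
∅ --b--> ∅  [seen]
∅ --c--> ∅  [seen]
{q1, q2, q3} --a--> {q0, q1, q2, q3}  [seen]
{q1, q2, q3} --b--> {q0, q1, q3}  [seen]
{q1, q2, q3} --c--> {q0, q1, q2, q3}  [seen]
Reachable DFA states: {q0, q1}, {q1}, {q3}, {q0, q1, q3}, {q0, q1, q2, q3}, ∅, {q1, q2, q3}.
{q1, q2, q3} is among them.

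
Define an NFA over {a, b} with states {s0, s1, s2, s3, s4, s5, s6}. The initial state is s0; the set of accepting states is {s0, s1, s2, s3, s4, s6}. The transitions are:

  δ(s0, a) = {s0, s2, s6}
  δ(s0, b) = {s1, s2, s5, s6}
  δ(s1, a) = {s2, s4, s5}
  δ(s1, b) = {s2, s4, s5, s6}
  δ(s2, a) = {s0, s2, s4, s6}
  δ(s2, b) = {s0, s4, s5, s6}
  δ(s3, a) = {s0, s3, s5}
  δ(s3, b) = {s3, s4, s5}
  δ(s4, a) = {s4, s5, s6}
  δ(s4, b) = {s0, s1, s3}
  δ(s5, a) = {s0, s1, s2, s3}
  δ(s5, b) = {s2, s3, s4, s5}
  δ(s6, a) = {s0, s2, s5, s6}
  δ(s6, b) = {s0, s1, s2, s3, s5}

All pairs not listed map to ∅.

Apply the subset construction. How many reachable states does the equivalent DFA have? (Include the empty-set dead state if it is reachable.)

5

Start state of the DFA: {s0}.
{s0} --a--> {s0, s2, s6}  [new]
{s0} --b--> {s1, s2, s5, s6}  [new]
{s0, s2, s6} --a--> {s0, s2, s4, s5, s6}  [new]
{s0, s2, s6} --b--> {s0, s1, s2, s3, s4, s5, s6}  [new]
{s1, s2, s5, s6} --a--> {s0, s1, s2, s3, s4, s5, s6}  [seen]
{s1, s2, s5, s6} --b--> {s0, s1, s2, s3, s4, s5, s6}  [seen]
{s0, s2, s4, s5, s6} --a--> {s0, s1, s2, s3, s4, s5, s6}  [seen]
{s0, s2, s4, s5, s6} --b--> {s0, s1, s2, s3, s4, s5, s6}  [seen]
{s0, s1, s2, s3, s4, s5, s6} --a--> {s0, s1, s2, s3, s4, s5, s6}  [seen]
{s0, s1, s2, s3, s4, s5, s6} --b--> {s0, s1, s2, s3, s4, s5, s6}  [seen]
Reachable DFA states: {s0}, {s0, s2, s6}, {s1, s2, s5, s6}, {s0, s2, s4, s5, s6}, {s0, s1, s2, s3, s4, s5, s6}.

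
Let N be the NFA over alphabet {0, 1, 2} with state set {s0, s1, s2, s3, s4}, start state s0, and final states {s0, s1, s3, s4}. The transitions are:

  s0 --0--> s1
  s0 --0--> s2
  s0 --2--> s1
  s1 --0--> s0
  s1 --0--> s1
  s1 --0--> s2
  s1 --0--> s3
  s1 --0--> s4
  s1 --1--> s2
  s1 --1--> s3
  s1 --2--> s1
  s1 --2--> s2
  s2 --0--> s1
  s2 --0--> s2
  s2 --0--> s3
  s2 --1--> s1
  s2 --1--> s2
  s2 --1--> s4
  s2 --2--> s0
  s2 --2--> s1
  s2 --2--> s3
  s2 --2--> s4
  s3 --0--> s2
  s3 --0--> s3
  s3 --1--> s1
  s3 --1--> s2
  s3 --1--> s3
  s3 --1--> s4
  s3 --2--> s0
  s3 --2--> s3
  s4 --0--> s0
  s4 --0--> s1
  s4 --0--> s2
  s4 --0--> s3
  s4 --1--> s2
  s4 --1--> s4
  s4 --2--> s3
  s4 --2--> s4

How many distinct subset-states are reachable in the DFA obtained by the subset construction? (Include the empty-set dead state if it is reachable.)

9

Start state of the DFA: {s0}.
{s0} --0--> {s1, s2}  [new]
{s0} --1--> ∅  [new]
{s0} --2--> {s1}  [new]
{s1, s2} --0--> {s0, s1, s2, s3, s4}  [new]
{s1, s2} --1--> {s1, s2, s3, s4}  [new]
{s1, s2} --2--> {s0, s1, s2, s3, s4}  [seen]
∅ --0--> ∅  [seen]
∅ --1--> ∅  [seen]
∅ --2--> ∅  [seen]
{s1} --0--> {s0, s1, s2, s3, s4}  [seen]
{s1} --1--> {s2, s3}  [new]
{s1} --2--> {s1, s2}  [seen]
{s0, s1, s2, s3, s4} --0--> {s0, s1, s2, s3, s4}  [seen]
{s0, s1, s2, s3, s4} --1--> {s1, s2, s3, s4}  [seen]
{s0, s1, s2, s3, s4} --2--> {s0, s1, s2, s3, s4}  [seen]
{s1, s2, s3, s4} --0--> {s0, s1, s2, s3, s4}  [seen]
{s1, s2, s3, s4} --1--> {s1, s2, s3, s4}  [seen]
{s1, s2, s3, s4} --2--> {s0, s1, s2, s3, s4}  [seen]
{s2, s3} --0--> {s1, s2, s3}  [new]
{s2, s3} --1--> {s1, s2, s3, s4}  [seen]
{s2, s3} --2--> {s0, s1, s3, s4}  [new]
{s1, s2, s3} --0--> {s0, s1, s2, s3, s4}  [seen]
{s1, s2, s3} --1--> {s1, s2, s3, s4}  [seen]
{s1, s2, s3} --2--> {s0, s1, s2, s3, s4}  [seen]
{s0, s1, s3, s4} --0--> {s0, s1, s2, s3, s4}  [seen]
{s0, s1, s3, s4} --1--> {s1, s2, s3, s4}  [seen]
{s0, s1, s3, s4} --2--> {s0, s1, s2, s3, s4}  [seen]
Reachable DFA states: {s0}, {s1, s2}, ∅, {s1}, {s0, s1, s2, s3, s4}, {s1, s2, s3, s4}, {s2, s3}, {s1, s2, s3}, {s0, s1, s3, s4}.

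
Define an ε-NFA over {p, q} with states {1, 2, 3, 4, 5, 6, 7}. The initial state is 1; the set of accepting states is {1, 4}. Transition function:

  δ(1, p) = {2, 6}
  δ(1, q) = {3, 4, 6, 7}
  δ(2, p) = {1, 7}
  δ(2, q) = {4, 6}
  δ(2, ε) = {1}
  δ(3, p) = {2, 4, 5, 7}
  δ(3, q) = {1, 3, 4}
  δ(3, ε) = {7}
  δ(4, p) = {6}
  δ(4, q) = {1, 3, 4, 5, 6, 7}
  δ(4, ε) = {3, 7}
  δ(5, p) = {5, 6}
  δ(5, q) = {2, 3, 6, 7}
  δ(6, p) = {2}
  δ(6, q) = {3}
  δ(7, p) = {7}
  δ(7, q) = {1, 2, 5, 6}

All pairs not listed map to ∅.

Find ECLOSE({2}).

{1, 2}

Begin with {2}.
2 →ε {1}; add 1.
ε-closure = {1, 2}.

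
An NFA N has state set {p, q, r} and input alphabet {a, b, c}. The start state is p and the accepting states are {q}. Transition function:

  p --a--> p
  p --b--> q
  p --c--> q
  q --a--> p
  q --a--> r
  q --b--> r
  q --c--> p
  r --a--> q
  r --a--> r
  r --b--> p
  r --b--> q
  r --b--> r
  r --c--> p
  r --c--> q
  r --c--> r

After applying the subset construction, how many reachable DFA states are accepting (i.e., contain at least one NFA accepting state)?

3

Start state of the DFA: {p}.
{p} --a--> {p}  [seen]
{p} --b--> {q}  [new]
{p} --c--> {q}  [seen]
{q} --a--> {p, r}  [new]
{q} --b--> {r}  [new]
{q} --c--> {p}  [seen]
{p, r} --a--> {p, q, r}  [new]
{p, r} --b--> {p, q, r}  [seen]
{p, r} --c--> {p, q, r}  [seen]
{r} --a--> {q, r}  [new]
{r} --b--> {p, q, r}  [seen]
{r} --c--> {p, q, r}  [seen]
{p, q, r} --a--> {p, q, r}  [seen]
{p, q, r} --b--> {p, q, r}  [seen]
{p, q, r} --c--> {p, q, r}  [seen]
{q, r} --a--> {p, q, r}  [seen]
{q, r} --b--> {p, q, r}  [seen]
{q, r} --c--> {p, q, r}  [seen]
Reachable DFA states: {p}, {q}, {p, r}, {r}, {p, q, r}, {q, r}.
Accepting DFA states (contain an NFA accepting state): {q}, {p, q, r}, {q, r}.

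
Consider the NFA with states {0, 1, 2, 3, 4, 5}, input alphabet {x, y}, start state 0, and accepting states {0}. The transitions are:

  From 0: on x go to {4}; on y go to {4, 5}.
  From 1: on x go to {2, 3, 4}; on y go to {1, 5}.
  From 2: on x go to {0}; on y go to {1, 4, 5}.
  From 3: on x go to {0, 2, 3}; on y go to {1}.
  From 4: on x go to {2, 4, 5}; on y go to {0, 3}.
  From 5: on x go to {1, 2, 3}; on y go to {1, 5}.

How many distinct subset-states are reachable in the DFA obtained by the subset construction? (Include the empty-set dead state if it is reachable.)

13

Start state of the DFA: {0}.
{0} --x--> {4}  [new]
{0} --y--> {4, 5}  [new]
{4} --x--> {2, 4, 5}  [new]
{4} --y--> {0, 3}  [new]
{4, 5} --x--> {1, 2, 3, 4, 5}  [new]
{4, 5} --y--> {0, 1, 3, 5}  [new]
{2, 4, 5} --x--> {0, 1, 2, 3, 4, 5}  [new]
{2, 4, 5} --y--> {0, 1, 3, 4, 5}  [new]
{0, 3} --x--> {0, 2, 3, 4}  [new]
{0, 3} --y--> {1, 4, 5}  [new]
{1, 2, 3, 4, 5} --x--> {0, 1, 2, 3, 4, 5}  [seen]
{1, 2, 3, 4, 5} --y--> {0, 1, 3, 4, 5}  [seen]
{0, 1, 3, 5} --x--> {0, 1, 2, 3, 4}  [new]
{0, 1, 3, 5} --y--> {1, 4, 5}  [seen]
{0, 1, 2, 3, 4, 5} --x--> {0, 1, 2, 3, 4, 5}  [seen]
{0, 1, 2, 3, 4, 5} --y--> {0, 1, 3, 4, 5}  [seen]
{0, 1, 3, 4, 5} --x--> {0, 1, 2, 3, 4, 5}  [seen]
{0, 1, 3, 4, 5} --y--> {0, 1, 3, 4, 5}  [seen]
{0, 2, 3, 4} --x--> {0, 2, 3, 4, 5}  [new]
{0, 2, 3, 4} --y--> {0, 1, 3, 4, 5}  [seen]
{1, 4, 5} --x--> {1, 2, 3, 4, 5}  [seen]
{1, 4, 5} --y--> {0, 1, 3, 5}  [seen]
{0, 1, 2, 3, 4} --x--> {0, 2, 3, 4, 5}  [seen]
{0, 1, 2, 3, 4} --y--> {0, 1, 3, 4, 5}  [seen]
{0, 2, 3, 4, 5} --x--> {0, 1, 2, 3, 4, 5}  [seen]
{0, 2, 3, 4, 5} --y--> {0, 1, 3, 4, 5}  [seen]
Reachable DFA states: {0}, {4}, {4, 5}, {2, 4, 5}, {0, 3}, {1, 2, 3, 4, 5}, {0, 1, 3, 5}, {0, 1, 2, 3, 4, 5}, {0, 1, 3, 4, 5}, {0, 2, 3, 4}, {1, 4, 5}, {0, 1, 2, 3, 4}, {0, 2, 3, 4, 5}.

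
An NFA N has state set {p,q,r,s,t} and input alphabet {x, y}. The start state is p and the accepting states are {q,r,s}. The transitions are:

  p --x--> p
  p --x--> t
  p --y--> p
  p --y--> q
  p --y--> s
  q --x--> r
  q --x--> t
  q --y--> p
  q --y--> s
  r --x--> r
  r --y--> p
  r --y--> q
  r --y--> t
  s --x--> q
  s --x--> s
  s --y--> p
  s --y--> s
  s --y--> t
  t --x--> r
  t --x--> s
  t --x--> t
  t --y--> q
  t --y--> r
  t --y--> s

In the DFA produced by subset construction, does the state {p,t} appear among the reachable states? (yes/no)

Start state of the DFA: {p}.
{p} --x--> {p,t}  [new]
{p} --y--> {p,q,s}  [new]
{p,t} --x--> {p,r,s,t}  [new]
{p,t} --y--> {p,q,r,s}  [new]
{p,q,s} --x--> {p,q,r,s,t}  [new]
{p,q,s} --y--> {p,q,s,t}  [new]
{p,r,s,t} --x--> {p,q,r,s,t}  [seen]
{p,r,s,t} --y--> {p,q,r,s,t}  [seen]
{p,q,r,s} --x--> {p,q,r,s,t}  [seen]
{p,q,r,s} --y--> {p,q,s,t}  [seen]
{p,q,r,s,t} --x--> {p,q,r,s,t}  [seen]
{p,q,r,s,t} --y--> {p,q,r,s,t}  [seen]
{p,q,s,t} --x--> {p,q,r,s,t}  [seen]
{p,q,s,t} --y--> {p,q,r,s,t}  [seen]
Reachable DFA states: {p}, {p,t}, {p,q,s}, {p,r,s,t}, {p,q,r,s}, {p,q,r,s,t}, {p,q,s,t}.
{p,t} is among them.

yes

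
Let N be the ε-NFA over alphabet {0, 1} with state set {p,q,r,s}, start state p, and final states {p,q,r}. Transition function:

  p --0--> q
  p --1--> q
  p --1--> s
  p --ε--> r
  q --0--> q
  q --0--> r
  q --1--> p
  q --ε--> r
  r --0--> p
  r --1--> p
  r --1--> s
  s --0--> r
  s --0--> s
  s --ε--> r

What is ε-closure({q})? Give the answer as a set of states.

{q,r}

Begin with {q}.
q →ε {r}; add r.
ε-closure = {q,r}.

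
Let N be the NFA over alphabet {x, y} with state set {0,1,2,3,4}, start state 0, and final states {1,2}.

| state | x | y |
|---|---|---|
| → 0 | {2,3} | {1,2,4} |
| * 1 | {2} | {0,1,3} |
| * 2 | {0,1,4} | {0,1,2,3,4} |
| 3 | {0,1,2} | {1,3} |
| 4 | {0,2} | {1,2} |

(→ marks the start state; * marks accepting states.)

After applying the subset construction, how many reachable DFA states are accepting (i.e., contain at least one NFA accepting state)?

4

Start state of the DFA: {0}.
{0} --x--> {2,3}  [new]
{0} --y--> {1,2,4}  [new]
{2,3} --x--> {0,1,2,4}  [new]
{2,3} --y--> {0,1,2,3,4}  [new]
{1,2,4} --x--> {0,1,2,4}  [seen]
{1,2,4} --y--> {0,1,2,3,4}  [seen]
{0,1,2,4} --x--> {0,1,2,3,4}  [seen]
{0,1,2,4} --y--> {0,1,2,3,4}  [seen]
{0,1,2,3,4} --x--> {0,1,2,3,4}  [seen]
{0,1,2,3,4} --y--> {0,1,2,3,4}  [seen]
Reachable DFA states: {0}, {2,3}, {1,2,4}, {0,1,2,4}, {0,1,2,3,4}.
Accepting DFA states (contain an NFA accepting state): {2,3}, {1,2,4}, {0,1,2,4}, {0,1,2,3,4}.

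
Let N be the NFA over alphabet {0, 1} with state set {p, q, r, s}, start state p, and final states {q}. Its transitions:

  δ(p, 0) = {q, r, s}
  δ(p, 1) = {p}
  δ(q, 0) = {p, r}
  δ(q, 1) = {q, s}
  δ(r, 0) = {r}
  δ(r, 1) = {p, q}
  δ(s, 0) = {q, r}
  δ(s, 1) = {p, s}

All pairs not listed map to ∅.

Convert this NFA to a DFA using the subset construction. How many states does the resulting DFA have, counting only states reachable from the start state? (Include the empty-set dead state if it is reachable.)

5

Start state of the DFA: {p}.
{p} --0--> {q, r, s}  [new]
{p} --1--> {p}  [seen]
{q, r, s} --0--> {p, q, r}  [new]
{q, r, s} --1--> {p, q, s}  [new]
{p, q, r} --0--> {p, q, r, s}  [new]
{p, q, r} --1--> {p, q, s}  [seen]
{p, q, s} --0--> {p, q, r, s}  [seen]
{p, q, s} --1--> {p, q, s}  [seen]
{p, q, r, s} --0--> {p, q, r, s}  [seen]
{p, q, r, s} --1--> {p, q, s}  [seen]
Reachable DFA states: {p}, {q, r, s}, {p, q, r}, {p, q, s}, {p, q, r, s}.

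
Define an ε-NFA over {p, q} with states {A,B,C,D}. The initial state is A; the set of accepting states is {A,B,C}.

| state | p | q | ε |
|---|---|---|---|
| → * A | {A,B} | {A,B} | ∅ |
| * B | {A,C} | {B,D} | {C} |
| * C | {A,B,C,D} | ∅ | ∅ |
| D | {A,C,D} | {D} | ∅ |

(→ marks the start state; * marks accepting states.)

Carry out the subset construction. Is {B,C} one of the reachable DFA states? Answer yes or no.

Start state of the DFA: {A} (ε-closure of the NFA start).
{A} --p--> {A,B,C}  [new]
{A} --q--> {A,B,C}  [seen]
{A,B,C} --p--> {A,B,C,D}  [new]
{A,B,C} --q--> {A,B,C,D}  [seen]
{A,B,C,D} --p--> {A,B,C,D}  [seen]
{A,B,C,D} --q--> {A,B,C,D}  [seen]
Reachable DFA states: {A}, {A,B,C}, {A,B,C,D}.
{B,C} is not among them.

no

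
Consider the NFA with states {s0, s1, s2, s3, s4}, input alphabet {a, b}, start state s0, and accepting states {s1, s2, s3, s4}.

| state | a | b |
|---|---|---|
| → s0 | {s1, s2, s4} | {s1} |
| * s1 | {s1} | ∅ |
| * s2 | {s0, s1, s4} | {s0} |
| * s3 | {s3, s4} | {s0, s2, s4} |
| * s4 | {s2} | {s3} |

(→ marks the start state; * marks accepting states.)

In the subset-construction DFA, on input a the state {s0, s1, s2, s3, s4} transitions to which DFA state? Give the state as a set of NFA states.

{s0, s1, s2, s3, s4}

δ(s0,a) = {s1, s2, s4}; δ(s1,a) = {s1}; δ(s2,a) = {s0, s1, s4}; δ(s3,a) = {s3, s4}; δ(s4,a) = {s2}.
Union: {s0, s1, s2, s3, s4}.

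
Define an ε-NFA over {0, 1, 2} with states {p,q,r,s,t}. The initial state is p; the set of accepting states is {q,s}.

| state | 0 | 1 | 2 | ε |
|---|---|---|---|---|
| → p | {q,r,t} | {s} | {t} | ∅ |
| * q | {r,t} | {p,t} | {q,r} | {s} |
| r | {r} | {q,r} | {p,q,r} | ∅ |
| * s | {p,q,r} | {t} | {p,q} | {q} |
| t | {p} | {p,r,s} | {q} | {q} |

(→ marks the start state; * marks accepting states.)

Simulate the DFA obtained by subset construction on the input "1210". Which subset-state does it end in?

{p,q,r,s,t}

Start: {p}.
δ(p,1) = {s}.
Union: {s}.
ε-closure gives {q,s}.
After 1: {q,s}.
δ(q,2) = {q,r}; δ(s,2) = {p,q}.
Union: {p,q,r}.
ε-closure gives {p,q,r,s}.
After 2: {p,q,r,s}.
δ(p,1) = {s}; δ(q,1) = {p,t}; δ(r,1) = {q,r}; δ(s,1) = {t}.
Union: {p,q,r,s,t}.
After 1: {p,q,r,s,t}.
δ(p,0) = {q,r,t}; δ(q,0) = {r,t}; δ(r,0) = {r}; δ(s,0) = {p,q,r}; δ(t,0) = {p}.
Union: {p,q,r,t}.
ε-closure gives {p,q,r,s,t}.
After 0: {p,q,r,s,t}.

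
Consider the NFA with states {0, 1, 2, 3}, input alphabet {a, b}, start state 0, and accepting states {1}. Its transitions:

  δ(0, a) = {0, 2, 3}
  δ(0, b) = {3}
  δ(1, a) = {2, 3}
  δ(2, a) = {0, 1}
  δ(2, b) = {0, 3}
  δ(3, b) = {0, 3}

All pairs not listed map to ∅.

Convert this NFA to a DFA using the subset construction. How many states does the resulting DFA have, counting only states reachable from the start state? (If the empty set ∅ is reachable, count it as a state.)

Start state of the DFA: {0}.
{0} --a--> {0, 2, 3}  [new]
{0} --b--> {3}  [new]
{0, 2, 3} --a--> {0, 1, 2, 3}  [new]
{0, 2, 3} --b--> {0, 3}  [new]
{3} --a--> ∅  [new]
{3} --b--> {0, 3}  [seen]
{0, 1, 2, 3} --a--> {0, 1, 2, 3}  [seen]
{0, 1, 2, 3} --b--> {0, 3}  [seen]
{0, 3} --a--> {0, 2, 3}  [seen]
{0, 3} --b--> {0, 3}  [seen]
∅ --a--> ∅  [seen]
∅ --b--> ∅  [seen]
Reachable DFA states: {0}, {0, 2, 3}, {3}, {0, 1, 2, 3}, {0, 3}, ∅.

6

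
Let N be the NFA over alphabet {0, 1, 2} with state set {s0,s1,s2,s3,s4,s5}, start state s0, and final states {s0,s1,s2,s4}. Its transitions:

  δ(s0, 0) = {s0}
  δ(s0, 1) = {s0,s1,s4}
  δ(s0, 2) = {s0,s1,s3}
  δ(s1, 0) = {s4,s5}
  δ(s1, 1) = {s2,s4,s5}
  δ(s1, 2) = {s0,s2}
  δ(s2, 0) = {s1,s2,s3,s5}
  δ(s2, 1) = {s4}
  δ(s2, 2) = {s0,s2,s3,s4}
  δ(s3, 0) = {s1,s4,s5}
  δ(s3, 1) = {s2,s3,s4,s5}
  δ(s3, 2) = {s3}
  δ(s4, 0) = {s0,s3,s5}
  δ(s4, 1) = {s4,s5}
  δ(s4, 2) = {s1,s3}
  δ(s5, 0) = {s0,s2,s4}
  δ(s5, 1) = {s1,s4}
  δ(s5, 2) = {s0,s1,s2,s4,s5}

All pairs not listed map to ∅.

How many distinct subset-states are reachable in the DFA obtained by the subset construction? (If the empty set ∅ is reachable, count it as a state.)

10

Start state of the DFA: {s0}.
{s0} --0--> {s0}  [seen]
{s0} --1--> {s0,s1,s4}  [new]
{s0} --2--> {s0,s1,s3}  [new]
{s0,s1,s4} --0--> {s0,s3,s4,s5}  [new]
{s0,s1,s4} --1--> {s0,s1,s2,s4,s5}  [new]
{s0,s1,s4} --2--> {s0,s1,s2,s3}  [new]
{s0,s1,s3} --0--> {s0,s1,s4,s5}  [new]
{s0,s1,s3} --1--> {s0,s1,s2,s3,s4,s5}  [new]
{s0,s1,s3} --2--> {s0,s1,s2,s3}  [seen]
{s0,s3,s4,s5} --0--> {s0,s1,s2,s3,s4,s5}  [seen]
{s0,s3,s4,s5} --1--> {s0,s1,s2,s3,s4,s5}  [seen]
{s0,s3,s4,s5} --2--> {s0,s1,s2,s3,s4,s5}  [seen]
{s0,s1,s2,s4,s5} --0--> {s0,s1,s2,s3,s4,s5}  [seen]
{s0,s1,s2,s4,s5} --1--> {s0,s1,s2,s4,s5}  [seen]
{s0,s1,s2,s4,s5} --2--> {s0,s1,s2,s3,s4,s5}  [seen]
{s0,s1,s2,s3} --0--> {s0,s1,s2,s3,s4,s5}  [seen]
{s0,s1,s2,s3} --1--> {s0,s1,s2,s3,s4,s5}  [seen]
{s0,s1,s2,s3} --2--> {s0,s1,s2,s3,s4}  [new]
{s0,s1,s4,s5} --0--> {s0,s2,s3,s4,s5}  [new]
{s0,s1,s4,s5} --1--> {s0,s1,s2,s4,s5}  [seen]
{s0,s1,s4,s5} --2--> {s0,s1,s2,s3,s4,s5}  [seen]
{s0,s1,s2,s3,s4,s5} --0--> {s0,s1,s2,s3,s4,s5}  [seen]
{s0,s1,s2,s3,s4,s5} --1--> {s0,s1,s2,s3,s4,s5}  [seen]
{s0,s1,s2,s3,s4,s5} --2--> {s0,s1,s2,s3,s4,s5}  [seen]
{s0,s1,s2,s3,s4} --0--> {s0,s1,s2,s3,s4,s5}  [seen]
{s0,s1,s2,s3,s4} --1--> {s0,s1,s2,s3,s4,s5}  [seen]
{s0,s1,s2,s3,s4} --2--> {s0,s1,s2,s3,s4}  [seen]
{s0,s2,s3,s4,s5} --0--> {s0,s1,s2,s3,s4,s5}  [seen]
{s0,s2,s3,s4,s5} --1--> {s0,s1,s2,s3,s4,s5}  [seen]
{s0,s2,s3,s4,s5} --2--> {s0,s1,s2,s3,s4,s5}  [seen]
Reachable DFA states: {s0}, {s0,s1,s4}, {s0,s1,s3}, {s0,s3,s4,s5}, {s0,s1,s2,s4,s5}, {s0,s1,s2,s3}, {s0,s1,s4,s5}, {s0,s1,s2,s3,s4,s5}, {s0,s1,s2,s3,s4}, {s0,s2,s3,s4,s5}.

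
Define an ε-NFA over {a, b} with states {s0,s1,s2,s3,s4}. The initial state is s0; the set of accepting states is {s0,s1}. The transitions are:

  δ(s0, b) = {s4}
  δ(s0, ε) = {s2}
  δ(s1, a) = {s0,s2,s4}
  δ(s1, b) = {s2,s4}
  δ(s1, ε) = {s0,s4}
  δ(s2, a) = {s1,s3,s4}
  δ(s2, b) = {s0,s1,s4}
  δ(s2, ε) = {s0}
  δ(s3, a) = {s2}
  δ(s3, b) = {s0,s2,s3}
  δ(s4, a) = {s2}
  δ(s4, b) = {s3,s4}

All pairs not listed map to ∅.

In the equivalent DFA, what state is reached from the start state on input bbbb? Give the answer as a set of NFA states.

{s0,s1,s2,s3,s4}

Start: {s0,s2}.
δ(s0,b) = {s4}; δ(s2,b) = {s0,s1,s4}.
Union: {s0,s1,s4}.
ε-closure gives {s0,s1,s2,s4}.
After b: {s0,s1,s2,s4}.
δ(s0,b) = {s4}; δ(s1,b) = {s2,s4}; δ(s2,b) = {s0,s1,s4}; δ(s4,b) = {s3,s4}.
Union: {s0,s1,s2,s3,s4}.
After b: {s0,s1,s2,s3,s4}.
δ(s0,b) = {s4}; δ(s1,b) = {s2,s4}; δ(s2,b) = {s0,s1,s4}; δ(s3,b) = {s0,s2,s3}; δ(s4,b) = {s3,s4}.
Union: {s0,s1,s2,s3,s4}.
After b: {s0,s1,s2,s3,s4}.
δ(s0,b) = {s4}; δ(s1,b) = {s2,s4}; δ(s2,b) = {s0,s1,s4}; δ(s3,b) = {s0,s2,s3}; δ(s4,b) = {s3,s4}.
Union: {s0,s1,s2,s3,s4}.
After b: {s0,s1,s2,s3,s4}.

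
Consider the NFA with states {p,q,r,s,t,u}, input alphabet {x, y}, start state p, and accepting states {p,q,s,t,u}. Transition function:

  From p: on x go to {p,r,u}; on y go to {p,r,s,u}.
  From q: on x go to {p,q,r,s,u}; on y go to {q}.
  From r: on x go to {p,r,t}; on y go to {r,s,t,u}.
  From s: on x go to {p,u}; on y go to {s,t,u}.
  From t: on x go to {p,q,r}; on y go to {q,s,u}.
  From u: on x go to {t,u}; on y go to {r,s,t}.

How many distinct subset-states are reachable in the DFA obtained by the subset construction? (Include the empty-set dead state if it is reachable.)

7

Start state of the DFA: {p}.
{p} --x--> {p,r,u}  [new]
{p} --y--> {p,r,s,u}  [new]
{p,r,u} --x--> {p,r,t,u}  [new]
{p,r,u} --y--> {p,r,s,t,u}  [new]
{p,r,s,u} --x--> {p,r,t,u}  [seen]
{p,r,s,u} --y--> {p,r,s,t,u}  [seen]
{p,r,t,u} --x--> {p,q,r,t,u}  [new]
{p,r,t,u} --y--> {p,q,r,s,t,u}  [new]
{p,r,s,t,u} --x--> {p,q,r,t,u}  [seen]
{p,r,s,t,u} --y--> {p,q,r,s,t,u}  [seen]
{p,q,r,t,u} --x--> {p,q,r,s,t,u}  [seen]
{p,q,r,t,u} --y--> {p,q,r,s,t,u}  [seen]
{p,q,r,s,t,u} --x--> {p,q,r,s,t,u}  [seen]
{p,q,r,s,t,u} --y--> {p,q,r,s,t,u}  [seen]
Reachable DFA states: {p}, {p,r,u}, {p,r,s,u}, {p,r,t,u}, {p,r,s,t,u}, {p,q,r,t,u}, {p,q,r,s,t,u}.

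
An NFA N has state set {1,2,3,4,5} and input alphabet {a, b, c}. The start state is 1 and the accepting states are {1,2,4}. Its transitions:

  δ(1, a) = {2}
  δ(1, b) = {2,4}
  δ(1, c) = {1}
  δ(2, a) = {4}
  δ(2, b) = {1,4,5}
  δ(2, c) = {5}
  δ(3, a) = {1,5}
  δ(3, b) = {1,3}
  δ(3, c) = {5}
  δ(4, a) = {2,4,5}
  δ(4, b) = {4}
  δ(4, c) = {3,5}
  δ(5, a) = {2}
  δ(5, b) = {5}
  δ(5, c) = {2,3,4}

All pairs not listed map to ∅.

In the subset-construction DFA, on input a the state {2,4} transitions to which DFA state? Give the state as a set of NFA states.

δ(2,a) = {4}; δ(4,a) = {2,4,5}.
Union: {2,4,5}.

{2,4,5}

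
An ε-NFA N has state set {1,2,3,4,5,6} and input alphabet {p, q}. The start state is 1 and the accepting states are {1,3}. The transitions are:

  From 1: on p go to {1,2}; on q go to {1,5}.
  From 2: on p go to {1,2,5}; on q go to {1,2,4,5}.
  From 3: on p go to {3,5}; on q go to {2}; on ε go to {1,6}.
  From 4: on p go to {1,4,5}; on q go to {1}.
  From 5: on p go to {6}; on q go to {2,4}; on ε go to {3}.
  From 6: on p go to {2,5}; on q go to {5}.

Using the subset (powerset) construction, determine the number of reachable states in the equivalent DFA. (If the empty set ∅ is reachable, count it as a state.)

Start state of the DFA: {1} (ε-closure of the NFA start).
{1} --p--> {1,2}  [new]
{1} --q--> {1,3,5,6}  [new]
{1,2} --p--> {1,2,3,5,6}  [new]
{1,2} --q--> {1,2,3,4,5,6}  [new]
{1,3,5,6} --p--> {1,2,3,5,6}  [seen]
{1,3,5,6} --q--> {1,2,3,4,5,6}  [seen]
{1,2,3,5,6} --p--> {1,2,3,5,6}  [seen]
{1,2,3,5,6} --q--> {1,2,3,4,5,6}  [seen]
{1,2,3,4,5,6} --p--> {1,2,3,4,5,6}  [seen]
{1,2,3,4,5,6} --q--> {1,2,3,4,5,6}  [seen]
Reachable DFA states: {1}, {1,2}, {1,3,5,6}, {1,2,3,5,6}, {1,2,3,4,5,6}.

5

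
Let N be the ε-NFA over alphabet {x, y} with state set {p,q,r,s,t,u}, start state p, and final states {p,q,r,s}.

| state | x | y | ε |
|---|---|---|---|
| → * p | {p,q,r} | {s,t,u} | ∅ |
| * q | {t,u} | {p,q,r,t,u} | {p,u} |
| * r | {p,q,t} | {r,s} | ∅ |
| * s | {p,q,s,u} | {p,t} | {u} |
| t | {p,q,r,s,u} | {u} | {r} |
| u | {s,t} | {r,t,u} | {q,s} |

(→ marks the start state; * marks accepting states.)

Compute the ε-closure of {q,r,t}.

Begin with {q,r,t}.
q →ε {p,u}; add p, u.
u →ε {q,s}; add s.
ε-closure = {p,q,r,s,t,u}.

{p,q,r,s,t,u}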